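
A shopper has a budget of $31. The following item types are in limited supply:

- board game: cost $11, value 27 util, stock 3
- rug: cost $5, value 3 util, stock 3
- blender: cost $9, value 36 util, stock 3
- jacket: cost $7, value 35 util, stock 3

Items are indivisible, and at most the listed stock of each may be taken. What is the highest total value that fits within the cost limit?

Best selections within cost 31 and stock limits:
- 1×blender + 3×jacket: cost 30, value 141
- 2×rug + 3×jacket: cost 31, value 111
- 1×rug + 2×blender + 1×jacket: cost 30, value 110
Best: 141 util.

141 util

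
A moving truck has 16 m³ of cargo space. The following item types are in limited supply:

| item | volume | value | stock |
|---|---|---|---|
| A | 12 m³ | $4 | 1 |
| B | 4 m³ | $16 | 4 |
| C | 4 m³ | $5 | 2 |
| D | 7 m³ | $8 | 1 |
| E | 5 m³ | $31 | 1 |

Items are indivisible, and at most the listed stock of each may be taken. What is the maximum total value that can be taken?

$64

Top feasible selections:
- 4×B: volume 16, value 64
- 2×B + 1×E: volume 13, value 63
- 1×B + 1×D + 1×E: volume 16, value 55
- 3×B + 1×C: volume 16, value 53
Best: $64.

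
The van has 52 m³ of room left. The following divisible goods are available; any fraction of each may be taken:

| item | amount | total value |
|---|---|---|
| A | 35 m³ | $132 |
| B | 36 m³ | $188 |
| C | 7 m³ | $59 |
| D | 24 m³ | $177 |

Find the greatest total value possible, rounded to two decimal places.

345.67

Take in order of value per unit:
- C (59/7 per unit): all 7 → value 59, running total 59.00
- D (177/24 per unit): all 24 → value 177, running total 236.00
- B (188/36 per unit): 21 of 36 → value 21×188/36 = 109.6667, running total 345.67
Total 345.67.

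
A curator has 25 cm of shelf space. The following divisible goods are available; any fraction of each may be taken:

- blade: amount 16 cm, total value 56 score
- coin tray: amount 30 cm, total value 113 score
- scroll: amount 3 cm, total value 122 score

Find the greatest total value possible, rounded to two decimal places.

204.87

Take in order of value per unit:
- scroll (122/3 per unit): all 3 → value 122, running total 122.00
- coin tray (113/30 per unit): 22 of 30 → value 22×113/30 = 82.8667, running total 204.87
Total 204.87.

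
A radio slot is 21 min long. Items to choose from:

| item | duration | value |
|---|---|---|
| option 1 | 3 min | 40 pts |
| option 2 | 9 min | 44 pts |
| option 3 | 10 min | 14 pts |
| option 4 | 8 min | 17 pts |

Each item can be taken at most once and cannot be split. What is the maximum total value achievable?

101 pts

Check high-value combinations within 21 min:
- option 1+option 2+option 4: duration 3+9+8=20, value 40+44+17=101
- option 1+option 2: duration 3+9=12, value 40+44=84
- option 1+option 3+option 4: duration 3+10+8=21, value 40+14+17=71
- option 2+option 4: duration 9+8=17, value 44+17=61
- option 2+option 3: duration 9+10=19, value 44+14=58
Best: 101 pts.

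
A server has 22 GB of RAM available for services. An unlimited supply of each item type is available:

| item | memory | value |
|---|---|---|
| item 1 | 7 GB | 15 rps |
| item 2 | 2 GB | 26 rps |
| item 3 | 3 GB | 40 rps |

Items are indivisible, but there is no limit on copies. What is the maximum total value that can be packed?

Best value-per-unit is item 3 at 40/3; filling with it alone gives 7×40 = 280.
Optimal mix: 2×item 2 + 6×item 3 → memory 22, value 292.

292 rps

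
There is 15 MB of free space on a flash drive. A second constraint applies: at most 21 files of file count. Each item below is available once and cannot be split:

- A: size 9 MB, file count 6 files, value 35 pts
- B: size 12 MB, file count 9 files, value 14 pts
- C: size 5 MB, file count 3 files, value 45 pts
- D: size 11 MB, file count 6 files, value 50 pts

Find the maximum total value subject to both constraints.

Feasible sets respecting both limits:
- A+C: size 14, file count 9, value 80
- D: size 11, file count 6, value 50
- C: size 5, file count 3, value 45
- A: size 9, file count 6, value 35
Best: 80 pts.

80 pts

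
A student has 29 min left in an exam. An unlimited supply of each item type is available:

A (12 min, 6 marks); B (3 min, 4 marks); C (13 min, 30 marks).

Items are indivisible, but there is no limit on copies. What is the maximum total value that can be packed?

64 marks

Best value-per-unit is C at 30/13; filling with it alone gives 2×30 = 60.
Optimal mix: 1×B + 2×C → time 29, value 64.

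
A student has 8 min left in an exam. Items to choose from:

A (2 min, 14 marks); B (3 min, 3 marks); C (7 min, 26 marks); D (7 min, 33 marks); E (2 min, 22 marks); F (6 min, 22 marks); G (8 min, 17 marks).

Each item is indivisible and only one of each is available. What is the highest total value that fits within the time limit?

44 marks

Check high-value combinations within 8 min:
- E+F: time 2+6=8, value 22+22=44
- A+B+E: time 2+3+2=7, value 14+3+22=39
- A+E: time 2+2=4, value 14+22=36
- A+F: time 2+6=8, value 14+22=36
- D: time 7, value 33
Best: 44 marks.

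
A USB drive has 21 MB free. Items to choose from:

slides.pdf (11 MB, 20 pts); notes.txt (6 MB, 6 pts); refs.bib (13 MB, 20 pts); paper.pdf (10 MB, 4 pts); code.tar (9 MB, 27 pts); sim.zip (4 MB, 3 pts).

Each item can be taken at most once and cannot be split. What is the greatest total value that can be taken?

47 pts

Check high-value combinations within 21 MB:
- slides.pdf+code.tar: size 11+9=20, value 20+27=47
- notes.txt+code.tar+sim.zip: size 6+9+4=19, value 6+27+3=36
- notes.txt+code.tar: size 6+9=15, value 6+27=33
- paper.pdf+code.tar: size 10+9=19, value 4+27=31
- code.tar+sim.zip: size 9+4=13, value 27+3=30
Best: 47 pts.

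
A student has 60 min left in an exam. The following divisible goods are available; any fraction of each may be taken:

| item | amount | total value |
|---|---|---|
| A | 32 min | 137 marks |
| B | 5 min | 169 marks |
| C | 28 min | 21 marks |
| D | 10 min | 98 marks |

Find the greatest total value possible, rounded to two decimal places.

413.75

Take in order of value per unit:
- B (169/5 per unit): all 5 → value 169, running total 169.00
- D (98/10 per unit): all 10 → value 98, running total 267.00
- A (137/32 per unit): all 32 → value 137, running total 404.00
- C (21/28 per unit): 13 of 28 → value 13×21/28 = 9.7500, running total 413.75
Total 413.75.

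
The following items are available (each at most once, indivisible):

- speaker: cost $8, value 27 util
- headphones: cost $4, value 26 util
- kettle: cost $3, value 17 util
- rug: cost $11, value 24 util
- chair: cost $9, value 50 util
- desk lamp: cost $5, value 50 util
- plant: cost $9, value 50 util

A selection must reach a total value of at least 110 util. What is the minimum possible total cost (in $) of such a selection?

Subsets with value ≥ 110, sorted by total cost:
- kettle+chair+desk lamp: cost 17, value 117
- kettle+desk lamp+plant: cost 17, value 117
Minimum cost: 17 $.

17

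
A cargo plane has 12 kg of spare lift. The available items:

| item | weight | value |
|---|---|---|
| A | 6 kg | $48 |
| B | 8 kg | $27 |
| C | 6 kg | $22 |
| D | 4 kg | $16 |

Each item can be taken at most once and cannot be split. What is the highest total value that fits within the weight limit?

Check high-value combinations within 12 kg:
- A+C: weight 6+6=12, value 48+22=70
- A+D: weight 6+4=10, value 48+16=64
- A: weight 6, value 48
- B+D: weight 8+4=12, value 27+16=43
Best: $70.

$70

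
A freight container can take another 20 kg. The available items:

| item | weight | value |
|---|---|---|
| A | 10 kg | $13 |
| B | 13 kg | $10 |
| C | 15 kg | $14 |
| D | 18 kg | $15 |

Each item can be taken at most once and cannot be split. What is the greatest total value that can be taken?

$15

Check high-value combinations within 20 kg:
- D: weight 18, value 15
- C: weight 15, value 14
- A: weight 10, value 13
- B: weight 13, value 10
Best: $15.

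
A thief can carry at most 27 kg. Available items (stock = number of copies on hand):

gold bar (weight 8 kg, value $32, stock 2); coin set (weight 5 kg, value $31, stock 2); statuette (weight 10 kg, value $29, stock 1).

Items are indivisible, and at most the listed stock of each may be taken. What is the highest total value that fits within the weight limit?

$126

Best selections within weight 27 and stock limits:
- 2×gold bar + 2×coin set: weight 26, value 126
- 2×gold bar + 1×coin set: weight 21, value 95
- 1×gold bar + 2×coin set: weight 18, value 94
- 2×gold bar + 1×statuette: weight 26, value 93
Best: $126.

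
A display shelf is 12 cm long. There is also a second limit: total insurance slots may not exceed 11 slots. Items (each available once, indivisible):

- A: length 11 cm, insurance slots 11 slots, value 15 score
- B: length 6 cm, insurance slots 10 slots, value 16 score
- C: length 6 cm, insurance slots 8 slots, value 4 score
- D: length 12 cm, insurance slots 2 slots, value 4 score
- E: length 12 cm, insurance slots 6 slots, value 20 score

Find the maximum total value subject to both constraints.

20 score

Feasible sets respecting both limits:
- E: length 12, insurance slots 6, value 20
- B: length 6, insurance slots 10, value 16
- A: length 11, insurance slots 11, value 15
- C: length 6, insurance slots 8, value 4
Best: 20 score.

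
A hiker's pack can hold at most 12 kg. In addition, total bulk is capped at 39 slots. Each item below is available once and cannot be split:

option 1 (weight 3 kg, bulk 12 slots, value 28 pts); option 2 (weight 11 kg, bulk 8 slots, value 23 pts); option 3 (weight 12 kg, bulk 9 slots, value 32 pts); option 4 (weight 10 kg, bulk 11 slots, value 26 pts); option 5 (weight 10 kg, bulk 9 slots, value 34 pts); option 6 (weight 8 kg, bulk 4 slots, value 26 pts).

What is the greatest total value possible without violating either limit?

Feasible sets respecting both limits:
- option 1+option 6: weight 11, bulk 16, value 54
- option 5: weight 10, bulk 9, value 34
- option 3: weight 12, bulk 9, value 32
- option 1: weight 3, bulk 12, value 28
Best: 54 pts.

54 pts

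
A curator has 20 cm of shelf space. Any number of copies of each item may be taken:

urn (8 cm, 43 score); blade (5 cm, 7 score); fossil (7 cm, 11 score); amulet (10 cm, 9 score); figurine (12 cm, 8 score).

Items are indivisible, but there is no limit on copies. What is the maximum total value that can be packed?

Best value-per-unit is urn at 43/8, and filling with it alone uses length 2×8=16. No mix of the others beats 2×43 = 86.

86 score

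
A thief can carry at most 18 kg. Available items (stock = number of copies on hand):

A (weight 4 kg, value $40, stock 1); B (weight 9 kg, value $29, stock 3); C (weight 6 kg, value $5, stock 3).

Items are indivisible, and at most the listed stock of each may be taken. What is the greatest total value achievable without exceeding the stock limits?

Top feasible selections:
- 1×A + 1×B: weight 13, value 69
- 2×B: weight 18, value 58
Best: $69.

$69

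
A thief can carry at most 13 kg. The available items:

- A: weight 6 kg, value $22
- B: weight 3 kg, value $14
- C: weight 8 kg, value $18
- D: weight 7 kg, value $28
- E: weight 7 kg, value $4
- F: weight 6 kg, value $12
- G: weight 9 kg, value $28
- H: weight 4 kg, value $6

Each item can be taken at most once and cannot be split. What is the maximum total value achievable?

This is a 0/1 knapsack; check combinations near the capacity.
- A+D: weight 6+7=13, value 22+28=50
- B+D: weight 3+7=10, value 14+28=42
- B+G: weight 3+9=12, value 14+28=42
- A+B+H: weight 6+3+4=13, value 22+14+6=42
- D+F: weight 7+6=13, value 28+12=40
Best: $50.

$50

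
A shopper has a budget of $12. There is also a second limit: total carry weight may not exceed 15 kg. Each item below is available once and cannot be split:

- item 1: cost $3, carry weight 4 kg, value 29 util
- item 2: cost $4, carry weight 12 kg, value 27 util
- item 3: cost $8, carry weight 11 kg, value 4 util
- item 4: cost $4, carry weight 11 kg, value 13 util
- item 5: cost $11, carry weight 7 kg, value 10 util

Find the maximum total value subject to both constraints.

Feasible sets respecting both limits:
- item 1+item 4: cost 7, carry weight 15, value 42
- item 1+item 3: cost 11, carry weight 15, value 33
- item 1: cost 3, carry weight 4, value 29
- item 2: cost 4, carry weight 12, value 27
Best: 42 util.

42 util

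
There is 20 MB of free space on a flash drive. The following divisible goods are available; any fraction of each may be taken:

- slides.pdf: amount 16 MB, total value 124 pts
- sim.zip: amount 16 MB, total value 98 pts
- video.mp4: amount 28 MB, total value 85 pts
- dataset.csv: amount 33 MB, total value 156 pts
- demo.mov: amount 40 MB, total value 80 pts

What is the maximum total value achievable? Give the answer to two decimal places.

148.50

Take in order of value per unit:
- slides.pdf (124/16 per unit): all 16 → value 124, running total 124.00
- sim.zip (98/16 per unit): 4 of 16 → value 4×98/16 = 24.5000, running total 148.50
Total 148.50.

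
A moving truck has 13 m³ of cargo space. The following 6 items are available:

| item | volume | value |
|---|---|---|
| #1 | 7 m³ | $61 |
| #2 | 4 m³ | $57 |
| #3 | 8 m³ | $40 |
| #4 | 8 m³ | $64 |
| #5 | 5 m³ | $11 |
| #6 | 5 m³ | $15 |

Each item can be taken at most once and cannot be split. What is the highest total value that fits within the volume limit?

$121

Check high-value combinations within 13 m³:
- #2+#4: volume 4+8=12, value 57+64=121
- #1+#2: volume 7+4=11, value 61+57=118
- #2+#3: volume 4+8=12, value 57+40=97
- #4+#6: volume 8+5=13, value 64+15=79
- #1+#6: volume 7+5=12, value 61+15=76
Best: $121.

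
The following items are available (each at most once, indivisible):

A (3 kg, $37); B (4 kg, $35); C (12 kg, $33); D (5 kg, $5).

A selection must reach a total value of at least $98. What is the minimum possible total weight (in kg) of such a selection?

Subsets with value ≥ 98, sorted by total weight:
- A+B+C: weight 19, value 105
- A+B+C+D: weight 24, value 110
Minimum weight: 19 kg.

19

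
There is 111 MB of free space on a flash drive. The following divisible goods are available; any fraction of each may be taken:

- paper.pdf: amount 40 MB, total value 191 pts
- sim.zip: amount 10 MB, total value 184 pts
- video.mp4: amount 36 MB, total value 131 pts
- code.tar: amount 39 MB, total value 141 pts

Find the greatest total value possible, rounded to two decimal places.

Take in order of value per unit:
- sim.zip (184/10 per unit): all 10 → value 184, running total 184.00
- paper.pdf (191/40 per unit): all 40 → value 191, running total 375.00
- video.mp4 (131/36 per unit): all 36 → value 131, running total 506.00
- code.tar (141/39 per unit): 25 of 39 → value 25×141/39 = 90.3846, running total 596.38
Total 596.38.

596.38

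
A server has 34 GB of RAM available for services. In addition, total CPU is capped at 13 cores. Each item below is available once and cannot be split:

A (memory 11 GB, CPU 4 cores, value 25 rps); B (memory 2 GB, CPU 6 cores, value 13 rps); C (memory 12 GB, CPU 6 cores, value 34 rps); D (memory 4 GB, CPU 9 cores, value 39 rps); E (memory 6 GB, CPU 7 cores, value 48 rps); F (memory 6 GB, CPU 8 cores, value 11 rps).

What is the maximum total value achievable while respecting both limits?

82 rps

Feasible sets respecting both limits:
- C+E: memory 18, CPU 13, value 82
- A+E: memory 17, CPU 11, value 73
- A+D: memory 15, CPU 13, value 64
- B+E: memory 8, CPU 13, value 61
Best: 82 rps.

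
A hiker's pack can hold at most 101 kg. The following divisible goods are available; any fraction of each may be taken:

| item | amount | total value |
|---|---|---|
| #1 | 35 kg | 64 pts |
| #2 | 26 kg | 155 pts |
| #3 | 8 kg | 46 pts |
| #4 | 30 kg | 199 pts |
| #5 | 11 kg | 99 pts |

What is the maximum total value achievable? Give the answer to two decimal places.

Take in order of value per unit:
- #5 (99/11 per unit): all 11 → value 99, running total 99.00
- #4 (199/30 per unit): all 30 → value 199, running total 298.00
- #2 (155/26 per unit): all 26 → value 155, running total 453.00
- #3 (46/8 per unit): all 8 → value 46, running total 499.00
- #1 (64/35 per unit): 26 of 35 → value 26×64/35 = 47.5429, running total 546.54
Total 546.54.

546.54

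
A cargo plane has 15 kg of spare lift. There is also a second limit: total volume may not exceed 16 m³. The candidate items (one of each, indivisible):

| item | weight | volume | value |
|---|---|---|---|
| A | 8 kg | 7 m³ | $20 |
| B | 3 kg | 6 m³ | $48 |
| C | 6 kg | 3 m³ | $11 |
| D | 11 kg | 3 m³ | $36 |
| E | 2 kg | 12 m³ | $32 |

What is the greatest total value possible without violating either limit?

$84

Feasible sets respecting both limits:
- B+D: weight 14, volume 9, value 84
- A+B: weight 11, volume 13, value 68
- D+E: weight 13, volume 15, value 68
- B+C: weight 9, volume 9, value 59
Best: $84.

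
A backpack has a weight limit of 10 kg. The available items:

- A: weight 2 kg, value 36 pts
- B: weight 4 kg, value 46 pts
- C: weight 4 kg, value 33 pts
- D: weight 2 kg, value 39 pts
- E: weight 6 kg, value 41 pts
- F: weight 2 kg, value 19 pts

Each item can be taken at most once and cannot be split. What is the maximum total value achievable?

140 pts

Check high-value combinations within 10 kg:
- A+B+D+F: weight 2+4+2+2=10, value 36+46+39+19=140
- A+C+D+F: weight 2+4+2+2=10, value 36+33+39+19=127
- A+B+D: weight 2+4+2=8, value 36+46+39=121
Best: 140 pts.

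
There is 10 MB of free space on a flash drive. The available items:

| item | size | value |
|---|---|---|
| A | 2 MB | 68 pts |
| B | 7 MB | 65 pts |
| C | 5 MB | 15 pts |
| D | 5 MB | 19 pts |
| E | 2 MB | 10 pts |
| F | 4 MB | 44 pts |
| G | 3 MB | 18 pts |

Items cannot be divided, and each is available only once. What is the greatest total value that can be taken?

Check high-value combinations within 10 MB:
- A+B: size 2+7=9, value 68+65=133
- A+F+G: size 2+4+3=9, value 68+44+18=130
- A+E+F: size 2+2+4=8, value 68+10+44=122
Best: 133 pts.

133 pts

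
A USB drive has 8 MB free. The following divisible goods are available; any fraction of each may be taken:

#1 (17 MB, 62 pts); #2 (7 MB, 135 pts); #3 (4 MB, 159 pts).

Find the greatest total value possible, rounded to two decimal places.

236.14

Take in order of value per unit:
- #3 (159/4 per unit): all 4 → value 159, running total 159.00
- #2 (135/7 per unit): 4 of 7 → value 4×135/7 = 77.1429, running total 236.14
Total 236.14.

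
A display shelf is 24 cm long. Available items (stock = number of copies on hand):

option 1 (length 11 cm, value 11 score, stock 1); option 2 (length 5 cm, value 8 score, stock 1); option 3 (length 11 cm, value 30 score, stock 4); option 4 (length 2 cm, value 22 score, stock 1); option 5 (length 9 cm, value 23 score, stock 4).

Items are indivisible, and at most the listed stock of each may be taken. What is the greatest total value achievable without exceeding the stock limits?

82 score

Top feasible selections:
- 2×option 3 + 1×option 4: length 24, value 82
- 1×option 3 + 1×option 4 + 1×option 5: length 22, value 75
- 1×option 4 + 2×option 5: length 20, value 68
Best: 82 score.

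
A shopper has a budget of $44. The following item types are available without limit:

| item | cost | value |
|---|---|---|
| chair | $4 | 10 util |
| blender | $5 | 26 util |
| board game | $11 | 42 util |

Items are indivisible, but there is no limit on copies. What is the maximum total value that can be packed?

218 util

Best value-per-unit is blender at 26/5; filling with it alone gives 8×26 = 208.
Optimal mix: 1×chair + 8×blender → cost 44, value 218.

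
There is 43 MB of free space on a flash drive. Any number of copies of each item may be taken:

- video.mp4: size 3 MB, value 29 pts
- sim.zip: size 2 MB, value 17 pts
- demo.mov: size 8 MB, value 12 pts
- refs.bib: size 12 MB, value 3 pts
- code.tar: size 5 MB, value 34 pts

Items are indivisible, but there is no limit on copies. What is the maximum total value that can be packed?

Best value-per-unit is video.mp4 at 29/3; filling with it alone gives 14×29 = 406.
Optimal mix: 13×video.mp4 + 2×sim.zip → size 43, value 411.

411 pts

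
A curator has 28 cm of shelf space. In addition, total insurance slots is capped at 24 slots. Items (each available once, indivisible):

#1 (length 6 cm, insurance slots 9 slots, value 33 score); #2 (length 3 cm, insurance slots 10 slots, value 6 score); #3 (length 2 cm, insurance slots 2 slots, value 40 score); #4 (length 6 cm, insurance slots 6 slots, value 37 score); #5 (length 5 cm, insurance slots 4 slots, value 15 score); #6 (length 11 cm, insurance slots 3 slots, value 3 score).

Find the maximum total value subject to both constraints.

Feasible sets respecting both limits:
- #1+#3+#4+#5: length 19, insurance slots 21, value 125
- #1+#3+#4+#6: length 25, insurance slots 20, value 113
- #1+#3+#4: length 14, insurance slots 17, value 110
- #2+#3+#4+#5: length 16, insurance slots 22, value 98
Best: 125 score.

125 score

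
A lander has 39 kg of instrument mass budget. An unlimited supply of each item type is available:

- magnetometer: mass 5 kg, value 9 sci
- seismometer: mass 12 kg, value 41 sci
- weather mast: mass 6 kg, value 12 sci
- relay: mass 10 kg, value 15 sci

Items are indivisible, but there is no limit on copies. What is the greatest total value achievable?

123 sci

Best value-per-unit is seismometer at 41/12, and filling with it alone uses mass 3×12=36. No mix of the others beats 3×41 = 123.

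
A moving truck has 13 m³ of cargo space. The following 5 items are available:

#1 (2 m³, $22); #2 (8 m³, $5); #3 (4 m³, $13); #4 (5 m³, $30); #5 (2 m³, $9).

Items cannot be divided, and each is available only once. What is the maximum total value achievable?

This is a 0/1 knapsack; check combinations near the capacity.
- #1+#3+#4+#5: volume 2+4+5+2=13, value 22+13+30+9=74
- #1+#3+#4: volume 2+4+5=11, value 22+13+30=65
- #1+#4+#5: volume 2+5+2=9, value 22+30+9=61
- #1+#4: volume 2+5=7, value 22+30=52
- #3+#4+#5: volume 4+5+2=11, value 13+30+9=52
Best: $74.

$74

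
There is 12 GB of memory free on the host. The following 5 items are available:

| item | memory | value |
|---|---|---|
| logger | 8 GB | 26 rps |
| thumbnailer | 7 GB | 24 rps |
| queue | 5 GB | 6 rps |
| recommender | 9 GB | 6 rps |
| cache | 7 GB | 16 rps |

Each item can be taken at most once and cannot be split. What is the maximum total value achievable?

Check high-value combinations within 12 GB:
- thumbnailer+queue: memory 7+5=12, value 24+6=30
- logger: memory 8, value 26
- thumbnailer: memory 7, value 24
Best: 30 rps.

30 rps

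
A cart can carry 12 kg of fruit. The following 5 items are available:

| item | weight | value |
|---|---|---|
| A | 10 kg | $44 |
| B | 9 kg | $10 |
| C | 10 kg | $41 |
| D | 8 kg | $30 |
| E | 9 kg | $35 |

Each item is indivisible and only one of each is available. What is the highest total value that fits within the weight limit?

$44

This is a 0/1 knapsack; check combinations near the capacity.
- A: weight 10, value 44
- C: weight 10, value 41
- E: weight 9, value 35
- D: weight 8, value 30
Best: $44.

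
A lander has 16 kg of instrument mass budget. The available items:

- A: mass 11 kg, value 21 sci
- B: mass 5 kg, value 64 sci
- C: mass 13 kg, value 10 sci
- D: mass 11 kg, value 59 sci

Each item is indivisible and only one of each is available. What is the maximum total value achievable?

Check high-value combinations within 16 kg:
- B+D: mass 5+11=16, value 64+59=123
- A+B: mass 11+5=16, value 21+64=85
- B: mass 5, value 64
- D: mass 11, value 59
- A: mass 11, value 21
Best: 123 sci.

123 sci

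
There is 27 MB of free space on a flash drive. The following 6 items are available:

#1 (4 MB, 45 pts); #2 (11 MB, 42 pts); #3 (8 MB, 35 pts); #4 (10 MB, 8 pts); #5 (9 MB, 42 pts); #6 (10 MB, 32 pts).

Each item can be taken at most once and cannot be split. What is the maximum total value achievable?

129 pts

Check high-value combinations within 27 MB:
- #1+#2+#5: size 4+11+9=24, value 45+42+42=129
- #1+#3+#5: size 4+8+9=21, value 45+35+42=122
- #1+#2+#3: size 4+11+8=23, value 45+42+35=122
Best: 129 pts.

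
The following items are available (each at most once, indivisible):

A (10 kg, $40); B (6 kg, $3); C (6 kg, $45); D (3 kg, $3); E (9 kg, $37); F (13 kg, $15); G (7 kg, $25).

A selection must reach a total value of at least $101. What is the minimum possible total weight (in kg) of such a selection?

Subsets with value ≥ 101, sorted by total weight:
- C+E+G: weight 22, value 107
- A+C+G: weight 23, value 110
- A+C+E: weight 25, value 122
- C+D+E+G: weight 25, value 110
Minimum weight: 22 kg.

22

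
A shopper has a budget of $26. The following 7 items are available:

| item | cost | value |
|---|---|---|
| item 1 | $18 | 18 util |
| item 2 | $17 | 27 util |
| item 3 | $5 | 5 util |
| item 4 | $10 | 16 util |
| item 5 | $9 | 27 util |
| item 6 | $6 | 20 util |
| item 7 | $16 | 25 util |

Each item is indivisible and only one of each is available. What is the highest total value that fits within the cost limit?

63 util

This is a 0/1 knapsack; check combinations near the capacity.
- item 4+item 5+item 6: cost 10+9+6=25, value 16+27+20=63
- item 2+item 5: cost 17+9=26, value 27+27=54
- item 3+item 5+item 6: cost 5+9+6=20, value 5+27+20=52
- item 5+item 7: cost 9+16=25, value 27+25=52
- item 3+item 4+item 5: cost 5+10+9=24, value 5+16+27=48
Best: 63 util.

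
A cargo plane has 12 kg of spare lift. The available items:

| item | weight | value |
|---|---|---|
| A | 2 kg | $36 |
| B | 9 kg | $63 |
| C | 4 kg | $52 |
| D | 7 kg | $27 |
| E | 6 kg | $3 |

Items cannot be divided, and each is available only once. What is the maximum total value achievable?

Check high-value combinations within 12 kg:
- A+B: weight 2+9=11, value 36+63=99
- A+C+E: weight 2+4+6=12, value 36+52+3=91
- A+C: weight 2+4=6, value 36+52=88
Best: $99.

$99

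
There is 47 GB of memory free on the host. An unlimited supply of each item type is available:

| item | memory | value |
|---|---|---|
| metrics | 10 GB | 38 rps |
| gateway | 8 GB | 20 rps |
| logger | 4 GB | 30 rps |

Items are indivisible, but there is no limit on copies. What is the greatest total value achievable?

330 rps

Best value-per-unit is logger at 30/4, and filling with it alone uses memory 11×4=44. No mix of the others beats 11×30 = 330.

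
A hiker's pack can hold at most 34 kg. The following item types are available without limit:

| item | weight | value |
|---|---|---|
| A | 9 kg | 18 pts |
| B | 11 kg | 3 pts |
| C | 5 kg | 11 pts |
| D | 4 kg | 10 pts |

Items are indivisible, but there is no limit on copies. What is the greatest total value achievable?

Best value-per-unit is D at 10/4; filling with it alone gives 8×10 = 80.
Optimal mix: 2×C + 6×D → weight 34, value 82.

82 pts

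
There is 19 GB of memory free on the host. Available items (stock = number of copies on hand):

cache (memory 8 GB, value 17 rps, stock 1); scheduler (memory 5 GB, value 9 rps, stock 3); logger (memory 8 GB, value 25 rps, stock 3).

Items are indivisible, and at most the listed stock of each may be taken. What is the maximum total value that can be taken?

50 rps

Top feasible selections:
- 2×logger: memory 16, value 50
- 2×scheduler + 1×logger: memory 18, value 43
- 1×cache + 1×logger: memory 16, value 42
Best: 50 rps.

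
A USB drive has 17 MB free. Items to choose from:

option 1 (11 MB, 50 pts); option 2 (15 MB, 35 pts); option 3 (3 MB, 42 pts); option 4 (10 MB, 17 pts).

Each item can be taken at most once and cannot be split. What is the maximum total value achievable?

Check high-value combinations within 17 MB:
- option 1+option 3: size 11+3=14, value 50+42=92
- option 3+option 4: size 3+10=13, value 42+17=59
- option 1: size 11, value 50
- option 3: size 3, value 42
Best: 92 pts.

92 pts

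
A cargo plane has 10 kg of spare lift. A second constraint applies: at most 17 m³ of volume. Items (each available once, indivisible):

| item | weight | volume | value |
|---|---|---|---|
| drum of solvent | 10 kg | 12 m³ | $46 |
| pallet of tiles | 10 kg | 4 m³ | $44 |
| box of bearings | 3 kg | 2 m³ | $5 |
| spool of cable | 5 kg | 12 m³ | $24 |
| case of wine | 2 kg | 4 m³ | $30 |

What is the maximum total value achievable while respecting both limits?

Feasible sets respecting both limits:
- spool of cable+case of wine: weight 7, volume 16, value 54
- drum of solvent: weight 10, volume 12, value 46
- pallet of tiles: weight 10, volume 4, value 44
- box of bearings+case of wine: weight 5, volume 6, value 35
Best: $54.

$54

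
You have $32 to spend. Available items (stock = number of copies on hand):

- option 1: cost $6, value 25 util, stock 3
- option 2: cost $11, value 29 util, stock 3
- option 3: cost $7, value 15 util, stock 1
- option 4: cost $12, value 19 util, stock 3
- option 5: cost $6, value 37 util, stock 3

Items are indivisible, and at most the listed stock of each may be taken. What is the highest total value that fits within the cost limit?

161 util

Top feasible selections:
- 2×option 1 + 3×option 5: cost 30, value 161
- 1×option 1 + 1×option 3 + 3×option 5: cost 31, value 151
Best: 161 util.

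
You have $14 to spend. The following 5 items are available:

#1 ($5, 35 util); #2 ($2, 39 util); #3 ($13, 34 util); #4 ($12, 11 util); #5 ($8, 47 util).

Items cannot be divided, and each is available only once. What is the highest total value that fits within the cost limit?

86 util

Check high-value combinations within $14:
- #2+#5: cost 2+8=10, value 39+47=86
- #1+#5: cost 5+8=13, value 35+47=82
- #1+#2: cost 5+2=7, value 35+39=74
- #2+#4: cost 2+12=14, value 39+11=50
Best: 86 util.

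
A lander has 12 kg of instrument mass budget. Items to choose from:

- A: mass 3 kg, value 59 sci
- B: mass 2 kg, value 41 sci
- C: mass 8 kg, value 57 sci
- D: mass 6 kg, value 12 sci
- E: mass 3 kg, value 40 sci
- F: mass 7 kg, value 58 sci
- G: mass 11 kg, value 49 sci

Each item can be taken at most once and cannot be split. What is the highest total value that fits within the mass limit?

Check high-value combinations within 12 kg:
- A+B+F: mass 3+2+7=12, value 59+41+58=158
- A+B+E: mass 3+2+3=8, value 59+41+40=140
- B+E+F: mass 2+3+7=12, value 41+40+58=139
- A+F: mass 3+7=10, value 59+58=117
- A+C: mass 3+8=11, value 59+57=116
Best: 158 sci.

158 sci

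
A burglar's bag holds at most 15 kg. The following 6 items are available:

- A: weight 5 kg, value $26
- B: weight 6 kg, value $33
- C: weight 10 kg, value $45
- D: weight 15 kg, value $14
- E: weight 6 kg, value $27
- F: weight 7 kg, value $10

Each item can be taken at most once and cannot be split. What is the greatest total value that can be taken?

$71

Check high-value combinations within 15 kg:
- A+C: weight 5+10=15, value 26+45=71
- B+E: weight 6+6=12, value 33+27=60
- A+B: weight 5+6=11, value 26+33=59
- A+E: weight 5+6=11, value 26+27=53
Best: $71.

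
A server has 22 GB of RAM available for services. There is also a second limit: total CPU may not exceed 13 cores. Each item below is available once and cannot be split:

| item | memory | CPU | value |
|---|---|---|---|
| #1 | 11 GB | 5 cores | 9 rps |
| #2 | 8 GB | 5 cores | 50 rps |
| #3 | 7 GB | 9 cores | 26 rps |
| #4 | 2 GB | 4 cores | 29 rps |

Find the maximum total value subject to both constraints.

Feasible sets respecting both limits:
- #2+#4: memory 10, CPU 9, value 79
- #1+#2: memory 19, CPU 10, value 59
- #3+#4: memory 9, CPU 13, value 55
Best: 79 rps.

79 rps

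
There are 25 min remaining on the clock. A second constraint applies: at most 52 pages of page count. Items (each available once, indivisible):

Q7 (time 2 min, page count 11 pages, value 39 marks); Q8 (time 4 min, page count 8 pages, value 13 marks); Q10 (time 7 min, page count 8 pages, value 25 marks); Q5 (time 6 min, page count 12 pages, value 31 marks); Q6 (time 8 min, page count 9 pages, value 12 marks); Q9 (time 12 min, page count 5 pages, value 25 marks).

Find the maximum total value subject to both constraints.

108 marks

Feasible sets respecting both limits:
- Q7+Q8+Q10+Q5: time 19, page count 39, value 108
- Q7+Q8+Q5+Q9: time 24, page count 36, value 108
- Q7+Q10+Q5+Q6: time 23, page count 40, value 107
Best: 108 marks.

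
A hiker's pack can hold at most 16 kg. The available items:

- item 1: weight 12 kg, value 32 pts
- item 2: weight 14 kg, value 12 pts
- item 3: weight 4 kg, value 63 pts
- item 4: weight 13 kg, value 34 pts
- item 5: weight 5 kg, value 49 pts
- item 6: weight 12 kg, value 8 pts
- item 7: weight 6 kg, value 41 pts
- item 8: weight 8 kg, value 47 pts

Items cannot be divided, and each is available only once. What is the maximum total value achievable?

153 pts

This is a 0/1 knapsack; check combinations near the capacity.
- item 3+item 5+item 7: weight 4+5+6=15, value 63+49+41=153
- item 3+item 5: weight 4+5=9, value 63+49=112
- item 3+item 8: weight 4+8=12, value 63+47=110
- item 3+item 7: weight 4+6=10, value 63+41=104
- item 5+item 8: weight 5+8=13, value 49+47=96
Best: 153 pts.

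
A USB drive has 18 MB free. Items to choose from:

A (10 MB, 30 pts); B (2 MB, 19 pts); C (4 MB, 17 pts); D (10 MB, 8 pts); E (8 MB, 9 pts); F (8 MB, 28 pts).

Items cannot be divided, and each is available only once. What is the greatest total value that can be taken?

Check high-value combinations within 18 MB:
- A+B+C: size 10+2+4=16, value 30+19+17=66
- B+C+F: size 2+4+8=14, value 19+17+28=64
- A+F: size 10+8=18, value 30+28=58
- B+E+F: size 2+8+8=18, value 19+9+28=56
- A+B: size 10+2=12, value 30+19=49
Best: 66 pts.

66 pts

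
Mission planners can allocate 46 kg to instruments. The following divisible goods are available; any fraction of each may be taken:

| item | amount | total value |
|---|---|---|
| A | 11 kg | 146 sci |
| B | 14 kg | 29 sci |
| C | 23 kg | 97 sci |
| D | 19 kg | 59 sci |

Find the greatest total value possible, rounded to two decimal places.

Take in order of value per unit:
- A (146/11 per unit): all 11 → value 146, running total 146.00
- C (97/23 per unit): all 23 → value 97, running total 243.00
- D (59/19 per unit): 12 of 19 → value 12×59/19 = 37.2632, running total 280.26
Total 280.26.

280.26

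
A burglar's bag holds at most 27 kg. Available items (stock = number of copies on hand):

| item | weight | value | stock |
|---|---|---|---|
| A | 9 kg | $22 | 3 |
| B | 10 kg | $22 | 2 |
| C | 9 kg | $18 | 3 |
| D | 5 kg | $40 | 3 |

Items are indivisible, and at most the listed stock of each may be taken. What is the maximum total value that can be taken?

$142

Best selections within weight 27 and stock limits:
- 1×A + 3×D: weight 24, value 142
- 1×B + 3×D: weight 25, value 142
- 1×C + 3×D: weight 24, value 138
- 3×D: weight 15, value 120
Best: $142.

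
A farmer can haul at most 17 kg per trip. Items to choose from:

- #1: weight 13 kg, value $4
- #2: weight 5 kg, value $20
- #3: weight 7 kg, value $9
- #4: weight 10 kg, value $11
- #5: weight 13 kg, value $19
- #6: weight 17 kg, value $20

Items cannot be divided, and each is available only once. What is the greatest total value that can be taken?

Check high-value combinations within 17 kg:
- #2+#4: weight 5+10=15, value 20+11=31
- #2+#3: weight 5+7=12, value 20+9=29
- #2: weight 5, value 20
- #3+#4: weight 7+10=17, value 9+11=20
- #6: weight 17, value 20
Best: $31.

$31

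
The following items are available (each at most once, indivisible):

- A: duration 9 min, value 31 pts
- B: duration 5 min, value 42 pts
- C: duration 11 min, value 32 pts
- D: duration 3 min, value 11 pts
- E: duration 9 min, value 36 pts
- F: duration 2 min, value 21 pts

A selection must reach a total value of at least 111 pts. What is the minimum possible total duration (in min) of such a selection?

Subsets with value ≥ 111, sorted by total duration:
- A+B+E+F: duration 25, value 130
- A+B+D+E: duration 26, value 120
- B+C+E+F: duration 27, value 131
- A+B+C+F: duration 27, value 126
Minimum duration: 25 min.

25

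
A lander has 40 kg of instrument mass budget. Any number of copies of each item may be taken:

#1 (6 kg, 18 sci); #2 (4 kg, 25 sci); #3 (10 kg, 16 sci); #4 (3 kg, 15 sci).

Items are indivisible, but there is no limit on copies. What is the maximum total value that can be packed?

Best value-per-unit is #2 at 25/4, and filling with it alone uses mass 10×4=40. No mix of the others beats 10×25 = 250.

250 sci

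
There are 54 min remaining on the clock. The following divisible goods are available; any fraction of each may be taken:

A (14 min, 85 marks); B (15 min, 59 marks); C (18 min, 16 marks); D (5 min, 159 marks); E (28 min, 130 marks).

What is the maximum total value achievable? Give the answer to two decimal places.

Take in order of value per unit:
- D (159/5 per unit): all 5 → value 159, running total 159.00
- A (85/14 per unit): all 14 → value 85, running total 244.00
- E (130/28 per unit): all 28 → value 130, running total 374.00
- B (59/15 per unit): 7 of 15 → value 7×59/15 = 27.5333, running total 401.53
Total 401.53.

401.53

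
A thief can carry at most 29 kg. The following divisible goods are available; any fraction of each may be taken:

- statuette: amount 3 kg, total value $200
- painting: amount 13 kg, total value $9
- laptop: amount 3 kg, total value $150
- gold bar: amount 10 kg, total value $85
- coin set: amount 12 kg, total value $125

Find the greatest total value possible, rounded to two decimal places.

560.69

Take in order of value per unit:
- statuette (200/3 per unit): all 3 → value 200, running total 200.00
- laptop (150/3 per unit): all 3 → value 150, running total 350.00
- coin set (125/12 per unit): all 12 → value 125, running total 475.00
- gold bar (85/10 per unit): all 10 → value 85, running total 560.00
- painting (9/13 per unit): 1 of 13 → value 1×9/13 = 0.6923, running total 560.69
Total 560.69.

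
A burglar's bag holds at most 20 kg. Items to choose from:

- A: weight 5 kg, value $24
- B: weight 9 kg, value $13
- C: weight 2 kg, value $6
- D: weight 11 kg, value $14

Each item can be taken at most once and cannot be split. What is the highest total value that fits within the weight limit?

This is a 0/1 knapsack; check combinations near the capacity.
- A+C+D: weight 5+2+11=18, value 24+6+14=44
- A+B+C: weight 5+9+2=16, value 24+13+6=43
- A+D: weight 5+11=16, value 24+14=38
- A+B: weight 5+9=14, value 24+13=37
- A+C: weight 5+2=7, value 24+6=30
Best: $44.

$44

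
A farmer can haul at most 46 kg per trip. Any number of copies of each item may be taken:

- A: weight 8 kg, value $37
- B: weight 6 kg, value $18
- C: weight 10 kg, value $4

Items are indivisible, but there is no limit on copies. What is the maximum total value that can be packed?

Best value-per-unit is A at 37/8; filling with it alone gives 5×37 = 185.
Optimal mix: 5×A + 1×B → weight 46, value 203.

$203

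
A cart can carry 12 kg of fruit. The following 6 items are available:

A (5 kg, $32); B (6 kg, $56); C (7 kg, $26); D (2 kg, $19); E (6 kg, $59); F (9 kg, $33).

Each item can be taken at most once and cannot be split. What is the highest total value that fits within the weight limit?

Check high-value combinations within 12 kg:
- B+E: weight 6+6=12, value 56+59=115
- A+E: weight 5+6=11, value 32+59=91
- A+B: weight 5+6=11, value 32+56=88
- D+E: weight 2+6=8, value 19+59=78
- B+D: weight 6+2=8, value 56+19=75
Best: $115.

$115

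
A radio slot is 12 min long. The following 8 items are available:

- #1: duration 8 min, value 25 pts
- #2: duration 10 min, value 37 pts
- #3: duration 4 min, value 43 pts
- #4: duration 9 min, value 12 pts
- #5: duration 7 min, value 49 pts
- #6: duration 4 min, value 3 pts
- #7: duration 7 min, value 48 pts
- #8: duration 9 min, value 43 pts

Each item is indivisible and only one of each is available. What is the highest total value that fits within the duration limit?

92 pts

Check high-value combinations within 12 min:
- #3+#5: duration 4+7=11, value 43+49=92
- #3+#7: duration 4+7=11, value 43+48=91
- #1+#3: duration 8+4=12, value 25+43=68
Best: 92 pts.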